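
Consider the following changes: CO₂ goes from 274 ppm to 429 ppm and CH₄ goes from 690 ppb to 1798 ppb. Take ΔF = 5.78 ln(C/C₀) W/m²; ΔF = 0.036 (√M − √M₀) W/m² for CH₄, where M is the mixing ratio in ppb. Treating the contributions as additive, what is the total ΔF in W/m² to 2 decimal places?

CO₂: 5.78 × ln(429/274) = 5.78 × ln(1.56569) = 5.78 × 0.44833 = 2.5913 W/m².
CH₄: 0.036 × (√1798 − √690) = 0.036 × (42.4028 − 26.2679) = 0.036 × 16.1349 = 0.5809 W/m².
Total ΔF = 2.5913 + 0.5809 = 3.1722 W/m².

ΔF = 3.17 W/m²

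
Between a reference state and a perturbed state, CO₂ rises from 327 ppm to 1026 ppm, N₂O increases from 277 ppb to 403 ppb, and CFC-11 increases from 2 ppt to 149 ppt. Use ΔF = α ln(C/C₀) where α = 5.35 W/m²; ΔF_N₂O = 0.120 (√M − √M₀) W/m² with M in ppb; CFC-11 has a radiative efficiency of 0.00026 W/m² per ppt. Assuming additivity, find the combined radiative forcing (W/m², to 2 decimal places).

ΔF = 6.57 W/m²

CO₂: 5.35 × ln(1026/327) = 5.35 × ln(3.13761) = 5.35 × 1.14346 = 6.1175 W/m².
N₂O: 0.120 × (√403 − √277) = 0.120 × (20.0749 − 16.6433) = 0.120 × 3.4316 = 0.4118 W/m².
CFC-11: ΔF = 0.00026 × (149 − 2) = 0.00026 × 147 = 0.0382 W/m².
Total ΔF = 6.1175 + 0.4118 + 0.0382 = 6.5675 W/m².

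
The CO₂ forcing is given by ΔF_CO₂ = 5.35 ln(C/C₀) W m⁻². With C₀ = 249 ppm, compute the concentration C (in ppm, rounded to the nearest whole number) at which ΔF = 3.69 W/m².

C ≈ 496 ppm

Set 5.35 ln(C/249) = 3.69, so ln(C/249) = 3.69/5.35 = 0.68972.
Then C/249 = e^0.68972 = 1.99316, giving C = 249 × 1.99316 = 496.30 ppm.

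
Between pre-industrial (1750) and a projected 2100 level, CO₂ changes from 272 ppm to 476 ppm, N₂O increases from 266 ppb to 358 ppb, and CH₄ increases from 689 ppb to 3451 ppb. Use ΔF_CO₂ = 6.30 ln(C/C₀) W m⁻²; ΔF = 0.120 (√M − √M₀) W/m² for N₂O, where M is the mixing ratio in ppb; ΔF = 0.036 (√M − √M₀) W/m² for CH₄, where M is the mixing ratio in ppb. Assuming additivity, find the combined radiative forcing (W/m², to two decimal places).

CO₂: 6.30 × ln(476/272) = 6.30 × ln(1.75000) = 6.30 × 0.55962 = 3.5256 W/m².
N₂O: 0.120 × (√358 − √266) = 0.120 × (18.9209 − 16.3095) = 0.120 × 2.6114 = 0.3134 W/m².
CH₄: 0.036 × (√3451 − √689) = 0.036 × (58.7452 − 26.2488) = 0.036 × 32.4964 = 1.1699 W/m².
Total ΔF = 3.5256 + 0.3134 + 1.1699 = 5.0089 W/m².

ΔF = 5.01 W/m²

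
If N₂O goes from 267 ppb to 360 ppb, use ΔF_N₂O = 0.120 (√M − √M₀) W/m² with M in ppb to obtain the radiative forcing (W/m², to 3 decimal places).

N₂O: 0.120 × (√360 − √267) = 0.120 × (18.9737 − 16.3401) = 0.120 × 2.6336 = 0.3160 W/m².

ΔF = 0.316 W/m²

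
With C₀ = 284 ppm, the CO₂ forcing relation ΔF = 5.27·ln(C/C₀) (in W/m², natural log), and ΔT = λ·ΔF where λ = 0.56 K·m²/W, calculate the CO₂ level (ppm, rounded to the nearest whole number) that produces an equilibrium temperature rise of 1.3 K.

Required forcing: ΔF = ΔT/λ = 1.3/0.56 = 2.3214 W/m².
Then ln(C/284) = ΔF/5.27 = 2.3214/5.27 = 0.44049.
So C = 284 × e^0.44049 = 284 × 1.55347 = 441.19 ppm.

C ≈ 441 ppm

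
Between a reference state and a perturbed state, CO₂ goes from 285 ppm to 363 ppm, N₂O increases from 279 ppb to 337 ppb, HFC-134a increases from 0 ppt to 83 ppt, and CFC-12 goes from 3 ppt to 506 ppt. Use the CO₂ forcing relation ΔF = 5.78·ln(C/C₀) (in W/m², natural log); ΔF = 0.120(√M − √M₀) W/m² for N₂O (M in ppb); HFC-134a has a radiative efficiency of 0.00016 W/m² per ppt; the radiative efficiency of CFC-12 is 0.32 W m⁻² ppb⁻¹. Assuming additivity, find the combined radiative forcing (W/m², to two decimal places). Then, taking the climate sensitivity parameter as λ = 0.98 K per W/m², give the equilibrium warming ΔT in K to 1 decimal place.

ΔF = 1.77 W/m²; ΔT = 1.7 K

CO₂: 5.78 × ln(363/285) = 5.78 × ln(1.27368) = 5.78 × 0.24191 = 1.3982 W/m².
N₂O: 0.120 × (√337 − √279) = 0.120 × (18.3576 − 16.7033) = 0.120 × 1.6543 = 0.1985 W/m².
HFC-134a: ΔF = 0.00016 × (83 − 0) = 0.00016 × 83 = 0.0133 W/m².
CFC-12: Δ = 506 − 3 = 503 ppt = 0.503 ppb; ΔF = 0.32 × 0.503 = 0.1610 W/m².
Total ΔF = 1.3982 + 0.1985 + 0.0133 + 0.1610 = 1.7710 W/m².
ΔT = λ ΔF = 0.98 × 1.77 = 1.7346 K.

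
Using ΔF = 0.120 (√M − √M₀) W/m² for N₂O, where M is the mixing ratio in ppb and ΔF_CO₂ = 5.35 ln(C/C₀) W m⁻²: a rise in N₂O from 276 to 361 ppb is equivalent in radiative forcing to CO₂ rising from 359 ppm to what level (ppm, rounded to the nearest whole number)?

C ≈ 379 ppm

N₂O forcing: 0.120 × (√361 − √276) = 0.120 × (19.0000 − 16.6132) = 0.120 × 2.3868 = 0.28642 W/m².
Set 5.35 ln(C/359) = 0.28642: ln(C/359) = 0.28642/5.35 = 0.05354, so C = 359 × e^0.05354 = 359 × 1.05500 = 378.75 ppm.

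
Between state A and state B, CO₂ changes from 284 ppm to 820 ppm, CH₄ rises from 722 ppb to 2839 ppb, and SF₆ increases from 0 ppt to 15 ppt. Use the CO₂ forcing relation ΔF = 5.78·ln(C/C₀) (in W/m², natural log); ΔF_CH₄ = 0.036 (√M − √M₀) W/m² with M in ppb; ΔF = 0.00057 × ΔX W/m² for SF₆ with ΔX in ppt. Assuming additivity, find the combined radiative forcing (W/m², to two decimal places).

ΔF = 7.09 W/m²

CO₂: 5.78 × ln(820/284) = 5.78 × ln(2.88732) = 5.78 × 1.06033 = 6.1287 W/m².
CH₄: 0.036 × (√2839 − √722) = 0.036 × (53.2823 − 26.8701) = 0.036 × 26.4122 = 0.9508 W/m².
SF₆: ΔF = 0.00057 × (15 − 0) = 0.00057 × 15 = 0.0086 W/m².
Total ΔF = 6.1287 + 0.9508 + 0.0086 = 7.0881 W/m².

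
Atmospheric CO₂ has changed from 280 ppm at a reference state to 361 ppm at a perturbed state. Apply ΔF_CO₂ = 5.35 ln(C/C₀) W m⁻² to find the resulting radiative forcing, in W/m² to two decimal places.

CO₂ absorption bands are partially saturated, so forcing scales with the logarithm of the concentration ratio.
CO₂: 5.35 × ln(361/280) = 5.35 × ln(1.28929) = 5.35 × 0.25409 = 1.3594 W/m².

ΔF = 1.36 W/m²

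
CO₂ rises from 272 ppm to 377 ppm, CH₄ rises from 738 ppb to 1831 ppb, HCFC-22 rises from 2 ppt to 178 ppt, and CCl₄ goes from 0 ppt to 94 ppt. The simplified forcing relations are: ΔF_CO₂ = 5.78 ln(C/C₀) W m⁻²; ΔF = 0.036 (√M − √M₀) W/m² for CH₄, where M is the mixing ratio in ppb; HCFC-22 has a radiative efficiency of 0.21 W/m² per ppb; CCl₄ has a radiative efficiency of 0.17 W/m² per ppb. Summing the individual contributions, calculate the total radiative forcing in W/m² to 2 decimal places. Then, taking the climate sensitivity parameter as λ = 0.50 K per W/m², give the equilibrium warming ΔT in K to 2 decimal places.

ΔF = 2.50 W/m²; ΔT = 1.25 K

CO₂: 5.78 × ln(377/272) = 5.78 × ln(1.38603) = 5.78 × 0.32644 = 1.8868 W/m².
CH₄: 0.036 × (√1831 − √738) = 0.036 × (42.7902 − 27.1662) = 0.036 × 15.6240 = 0.5625 W/m².
HCFC-22: Δ = 178 − 2 = 176 ppt = 0.176 ppb; ΔF = 0.21 × 0.176 = 0.0370 W/m².
CCl₄: Δ = 94 − 0 = 94 ppt = 0.094 ppb; ΔF = 0.17 × 0.094 = 0.0160 W/m².
Total ΔF = 1.8868 + 0.5625 + 0.0370 + 0.0160 = 2.5023 W/m².
ΔT = λ ΔF = 0.50 × 2.50 = 1.2500 K.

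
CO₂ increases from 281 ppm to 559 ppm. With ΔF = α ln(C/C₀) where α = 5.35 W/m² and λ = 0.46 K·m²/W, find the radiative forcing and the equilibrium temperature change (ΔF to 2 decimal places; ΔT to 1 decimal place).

ΔF = 3.68 W/m²; ΔT = 1.7 K

CO₂: 5.35 × ln(559/281) = 5.35 × ln(1.98932) = 5.35 × 0.68779 = 3.6797 W/m².
ΔT = λ ΔF = 0.46 × 3.68 = 1.6928 K.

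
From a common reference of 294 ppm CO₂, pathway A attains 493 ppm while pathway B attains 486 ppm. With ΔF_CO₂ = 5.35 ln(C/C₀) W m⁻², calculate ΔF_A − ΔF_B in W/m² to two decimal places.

ΔF_A − ΔF_B = 0.08 W/m²

ΔF_A = 5.35 ln(493/294) = 5.35 × 0.51693 = 2.7656 W/m².
ΔF_B = 5.35 ln(486/294) = 5.35 × 0.50263 = 2.6891 W/m².
Difference: 2.7656 − 2.6891 = 0.0765 W/m².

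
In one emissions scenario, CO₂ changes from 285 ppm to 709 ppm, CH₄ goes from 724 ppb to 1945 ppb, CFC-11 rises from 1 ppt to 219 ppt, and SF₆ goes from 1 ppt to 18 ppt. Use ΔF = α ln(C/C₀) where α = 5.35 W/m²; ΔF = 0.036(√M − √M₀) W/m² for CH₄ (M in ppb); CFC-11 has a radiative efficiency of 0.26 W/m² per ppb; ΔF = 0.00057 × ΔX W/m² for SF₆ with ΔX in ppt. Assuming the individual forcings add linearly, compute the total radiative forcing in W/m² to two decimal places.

ΔF = 5.56 W/m²

CO₂: 5.35 × ln(709/285) = 5.35 × ln(2.48772) = 5.35 × 0.91137 = 4.8758 W/m².
CH₄: 0.036 × (√1945 − √724) = 0.036 × (44.1022 − 26.9072) = 0.036 × 17.1950 = 0.6190 W/m².
CFC-11: Δ = 219 − 1 = 218 ppt = 0.218 ppb; ΔF = 0.26 × 0.218 = 0.0567 W/m².
SF₆: ΔF = 0.00057 × (18 − 1) = 0.00057 × 17 = 0.0097 W/m².
Total ΔF = 4.8758 + 0.6190 + 0.0567 + 0.0097 = 5.5612 W/m².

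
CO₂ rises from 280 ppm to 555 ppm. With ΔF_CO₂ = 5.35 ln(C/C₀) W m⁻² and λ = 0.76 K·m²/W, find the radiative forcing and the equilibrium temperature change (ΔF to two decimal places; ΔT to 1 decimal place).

ΔF = 3.66 W/m²; ΔT = 2.8 K

CO₂: 5.35 × ln(555/280) = 5.35 × ln(1.98214) = 5.35 × 0.68418 = 3.6604 W/m².
ΔT = λ ΔF = 0.76 × 3.66 = 2.7816 K.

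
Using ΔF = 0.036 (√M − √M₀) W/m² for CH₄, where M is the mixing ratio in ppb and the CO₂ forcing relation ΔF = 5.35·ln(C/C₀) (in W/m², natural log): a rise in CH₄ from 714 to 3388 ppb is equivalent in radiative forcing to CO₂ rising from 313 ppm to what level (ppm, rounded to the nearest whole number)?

C ≈ 387 ppm

CH₄ forcing: 0.036 × (√3388 − √714) = 0.036 × (58.2065 − 26.7208) = 0.036 × 31.4857 = 1.13349 W/m².
Set 5.35 ln(C/313) = 1.13349: ln(C/313) = 1.13349/5.35 = 0.21187, so C = 313 × e^0.21187 = 313 × 1.23599 = 386.86 ppm.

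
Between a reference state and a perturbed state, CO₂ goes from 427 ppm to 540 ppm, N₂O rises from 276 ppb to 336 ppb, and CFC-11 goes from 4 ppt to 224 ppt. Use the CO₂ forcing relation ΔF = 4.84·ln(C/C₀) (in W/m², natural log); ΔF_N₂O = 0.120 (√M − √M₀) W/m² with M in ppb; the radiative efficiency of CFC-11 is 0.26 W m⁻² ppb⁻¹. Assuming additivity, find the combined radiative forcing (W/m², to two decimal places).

ΔF = 1.40 W/m²

CO₂: 4.84 × ln(540/427) = 4.84 × ln(1.26464) = 4.84 × 0.23479 = 1.1364 W/m².
N₂O: 0.120 × (√336 − √276) = 0.120 × (18.3303 − 16.6132) = 0.120 × 1.7171 = 0.2061 W/m².
CFC-11: Δ = 224 − 4 = 220 ppt = 0.220 ppb; ΔF = 0.26 × 0.220 = 0.0572 W/m².
Total ΔF = 1.1364 + 0.2061 + 0.0572 = 1.3997 W/m².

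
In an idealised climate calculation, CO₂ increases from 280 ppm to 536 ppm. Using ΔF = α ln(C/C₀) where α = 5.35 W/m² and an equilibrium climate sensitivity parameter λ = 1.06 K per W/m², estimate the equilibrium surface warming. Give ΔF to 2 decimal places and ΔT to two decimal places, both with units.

ΔF = 3.47 W/m²; ΔT = 3.68 K

CO₂: 5.35 × ln(536/280) = 5.35 × ln(1.91429) = 5.35 × 0.64935 = 3.4740 W/m².
ΔT = λ ΔF = 1.06 × 3.47 = 3.6782 K.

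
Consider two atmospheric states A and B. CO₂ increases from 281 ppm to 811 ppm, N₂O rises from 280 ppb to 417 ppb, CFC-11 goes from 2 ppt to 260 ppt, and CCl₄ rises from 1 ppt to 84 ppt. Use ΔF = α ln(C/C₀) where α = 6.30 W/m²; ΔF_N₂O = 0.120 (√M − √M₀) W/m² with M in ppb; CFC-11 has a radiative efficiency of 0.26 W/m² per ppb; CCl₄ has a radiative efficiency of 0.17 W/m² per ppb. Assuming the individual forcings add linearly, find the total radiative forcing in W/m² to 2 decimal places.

CO₂: 6.30 × ln(811/281) = 6.30 × ln(2.88612) = 6.30 × 1.05991 = 6.6774 W/m².
N₂O: 0.120 × (√417 − √280) = 0.120 × (20.4206 − 16.7332) = 0.120 × 3.6874 = 0.4425 W/m².
CFC-11: Δ = 260 − 2 = 258 ppt = 0.258 ppb; ΔF = 0.26 × 0.258 = 0.0671 W/m².
CCl₄: Δ = 84 − 1 = 83 ppt = 0.083 ppb; ΔF = 0.17 × 0.083 = 0.0141 W/m².
Total ΔF = 6.6774 + 0.4425 + 0.0671 + 0.0141 = 7.2011 W/m².

ΔF = 7.20 W/m²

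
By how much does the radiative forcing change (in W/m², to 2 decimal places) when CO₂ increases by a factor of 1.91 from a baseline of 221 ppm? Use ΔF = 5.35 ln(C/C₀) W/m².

ΔF = 3.46 W/m²

Because the forcing depends only on the ratio C/C₀, the initial concentration does not enter.
ΔF = 5.35 × ln(1.91) = 5.35 × 0.64710 = 3.4620 W/m².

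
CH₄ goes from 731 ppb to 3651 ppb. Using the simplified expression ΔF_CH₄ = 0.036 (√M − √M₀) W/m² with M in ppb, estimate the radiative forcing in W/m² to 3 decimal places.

ΔF = 1.202 W/m²

CH₄: 0.036 × (√3651 − √731) = 0.036 × (60.4235 − 27.0370) = 0.036 × 33.3865 = 1.2019 W/m².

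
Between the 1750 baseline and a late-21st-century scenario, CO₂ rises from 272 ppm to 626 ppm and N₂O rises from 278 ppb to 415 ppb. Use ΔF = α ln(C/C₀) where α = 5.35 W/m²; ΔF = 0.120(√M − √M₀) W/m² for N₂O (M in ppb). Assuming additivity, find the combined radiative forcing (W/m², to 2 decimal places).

ΔF = 4.90 W/m²

CO₂: 5.35 × ln(626/272) = 5.35 × ln(2.30147) = 5.35 × 0.83355 = 4.4595 W/m².
N₂O: 0.120 × (√415 − √278) = 0.120 × (20.3715 − 16.6733) = 0.120 × 3.6982 = 0.4438 W/m².
Total ΔF = 4.4595 + 0.4438 = 4.9033 W/m².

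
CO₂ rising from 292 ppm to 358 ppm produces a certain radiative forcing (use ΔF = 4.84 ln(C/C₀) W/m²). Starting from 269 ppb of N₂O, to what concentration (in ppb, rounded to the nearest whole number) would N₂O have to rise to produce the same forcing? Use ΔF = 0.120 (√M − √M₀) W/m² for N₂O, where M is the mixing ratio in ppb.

M ≈ 606 ppb

CO₂ forcing: 4.84 × ln(358/292) = 4.84 × 0.203779 = 0.98629 W/m².
Set 0.120(√M − √269) = 0.98629: √M = 0.98629/0.120 + √269 = 8.2191 + 16.4012 = 24.6203.
M = (24.6203)² = 606.16 ppb.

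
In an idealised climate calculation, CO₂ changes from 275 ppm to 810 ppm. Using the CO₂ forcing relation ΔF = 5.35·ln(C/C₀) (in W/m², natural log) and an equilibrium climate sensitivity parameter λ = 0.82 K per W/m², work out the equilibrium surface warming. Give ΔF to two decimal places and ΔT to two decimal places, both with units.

CO₂: 5.35 × ln(810/275) = 5.35 × ln(2.94545) = 5.35 × 1.08026 = 5.7794 W/m².
ΔT = λ ΔF = 0.82 × 5.78 = 4.7396 K.

ΔF = 5.78 W/m²; ΔT = 4.74 K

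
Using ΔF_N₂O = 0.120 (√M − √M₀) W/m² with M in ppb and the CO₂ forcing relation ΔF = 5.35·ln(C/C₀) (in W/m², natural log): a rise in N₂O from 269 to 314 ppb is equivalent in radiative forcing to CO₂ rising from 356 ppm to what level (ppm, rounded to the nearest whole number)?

N₂O forcing: 0.120 × (√314 − √269) = 0.120 × (17.7200 − 16.4012) = 0.120 × 1.3188 = 0.15826 W/m².
Set 5.35 ln(C/356) = 0.15826: ln(C/356) = 0.15826/5.35 = 0.02958, so C = 356 × e^0.02958 = 356 × 1.03002 = 366.69 ppm.

C ≈ 367 ppm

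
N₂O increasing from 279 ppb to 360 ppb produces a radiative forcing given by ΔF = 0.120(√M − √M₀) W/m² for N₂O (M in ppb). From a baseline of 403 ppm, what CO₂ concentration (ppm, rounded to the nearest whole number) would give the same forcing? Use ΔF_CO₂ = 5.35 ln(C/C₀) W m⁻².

N₂O forcing: 0.120 × (√360 − √279) = 0.120 × (18.9737 − 16.7033) = 0.120 × 2.2704 = 0.27245 W/m².
Set 5.35 ln(C/403) = 0.27245: ln(C/403) = 0.27245/5.35 = 0.05093, so C = 403 × e^0.05093 = 403 × 1.05225 = 424.06 ppm.

C ≈ 424 ppm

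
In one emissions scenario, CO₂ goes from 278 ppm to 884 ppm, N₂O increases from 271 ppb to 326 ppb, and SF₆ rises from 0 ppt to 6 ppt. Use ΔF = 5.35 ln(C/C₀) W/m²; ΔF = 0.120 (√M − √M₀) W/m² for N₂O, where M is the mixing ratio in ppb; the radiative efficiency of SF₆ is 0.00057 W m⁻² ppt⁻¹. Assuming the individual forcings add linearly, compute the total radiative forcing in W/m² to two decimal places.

CO₂: 5.35 × ln(884/278) = 5.35 × ln(3.17986) = 5.35 × 1.15684 = 6.1891 W/m².
N₂O: 0.120 × (√326 − √271) = 0.120 × (18.0555 − 16.4621) = 0.120 × 1.5934 = 0.1912 W/m².
SF₆: ΔF = 0.00057 × (6 − 0) = 0.00057 × 6 = 0.0034 W/m².
Total ΔF = 6.1891 + 0.1912 + 0.0034 = 6.3837 W/m².

ΔF = 6.38 W/m²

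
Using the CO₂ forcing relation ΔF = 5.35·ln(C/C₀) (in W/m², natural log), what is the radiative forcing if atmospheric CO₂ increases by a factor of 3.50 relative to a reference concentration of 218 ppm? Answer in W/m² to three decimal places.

ΔF = 6.702 W/m²

Because the forcing depends only on the ratio C/C₀, the initial concentration does not enter.
ΔF = 5.35 × ln(3.50) = 5.35 × 1.25276 = 6.7023 W/m².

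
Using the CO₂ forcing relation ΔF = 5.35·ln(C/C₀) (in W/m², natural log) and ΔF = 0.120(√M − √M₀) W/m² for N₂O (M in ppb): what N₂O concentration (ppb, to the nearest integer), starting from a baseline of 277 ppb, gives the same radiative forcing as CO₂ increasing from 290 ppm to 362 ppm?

M ≈ 704 ppb

CO₂ forcing: 5.35 × ln(362/290) = 5.35 × 0.221763 = 1.18643 W/m².
Set 0.120(√M − √277) = 1.18643: √M = 1.18643/0.120 + √277 = 9.8869 + 16.6433 = 26.5302.
M = (26.5302)² = 703.85 ppb.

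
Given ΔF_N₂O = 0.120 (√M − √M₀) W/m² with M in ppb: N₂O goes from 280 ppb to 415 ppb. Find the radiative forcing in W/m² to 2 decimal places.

N₂O: 0.120 × (√415 − √280) = 0.120 × (20.3715 − 16.7332) = 0.120 × 3.6383 = 0.4366 W/m².

ΔF = 0.44 W/m²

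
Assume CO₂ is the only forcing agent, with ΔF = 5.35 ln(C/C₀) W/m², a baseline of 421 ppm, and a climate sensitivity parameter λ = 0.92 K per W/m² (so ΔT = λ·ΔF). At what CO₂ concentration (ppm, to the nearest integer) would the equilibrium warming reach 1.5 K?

Required forcing: ΔF = ΔT/λ = 1.5/0.92 = 1.6304 W/m².
Then ln(C/421) = ΔF/5.35 = 1.6304/5.35 = 0.30475.
So C = 421 × e^0.30475 = 421 × 1.35629 = 571.00 ppm.

C ≈ 571 ppm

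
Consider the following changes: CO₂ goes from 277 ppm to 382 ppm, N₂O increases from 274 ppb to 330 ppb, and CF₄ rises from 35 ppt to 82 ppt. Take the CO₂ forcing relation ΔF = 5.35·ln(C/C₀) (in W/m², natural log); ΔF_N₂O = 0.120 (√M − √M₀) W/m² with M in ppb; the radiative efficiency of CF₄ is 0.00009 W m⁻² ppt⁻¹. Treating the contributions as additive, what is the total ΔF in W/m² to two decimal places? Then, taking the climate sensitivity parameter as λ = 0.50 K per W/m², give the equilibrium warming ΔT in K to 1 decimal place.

ΔF = 1.92 W/m²; ΔT = 1.0 K

CO₂: 5.35 × ln(382/277) = 5.35 × ln(1.37906) = 5.35 × 0.32140 = 1.7195 W/m².
N₂O: 0.120 × (√330 − √274) = 0.120 × (18.1659 − 16.5529) = 0.120 × 1.6130 = 0.1936 W/m².
CF₄: ΔF = 0.00009 × (82 − 35) = 0.00009 × 47 = 0.0042 W/m².
Total ΔF = 1.7195 + 0.1936 + 0.0042 = 1.9173 W/m².
ΔT = λ ΔF = 0.50 × 1.92 = 0.9600 K.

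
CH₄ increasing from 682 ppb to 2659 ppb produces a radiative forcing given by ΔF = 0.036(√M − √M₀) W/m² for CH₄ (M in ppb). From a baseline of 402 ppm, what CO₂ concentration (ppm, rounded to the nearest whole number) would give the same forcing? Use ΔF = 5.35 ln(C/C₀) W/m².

CH₄ forcing: 0.036 × (√2659 − √682) = 0.036 × (51.5655 − 26.1151) = 0.036 × 25.4504 = 0.91621 W/m².
Set 5.35 ln(C/402) = 0.91621: ln(C/402) = 0.91621/5.35 = 0.17125, so C = 402 × e^0.17125 = 402 × 1.18679 = 477.09 ppm.

C ≈ 477 ppm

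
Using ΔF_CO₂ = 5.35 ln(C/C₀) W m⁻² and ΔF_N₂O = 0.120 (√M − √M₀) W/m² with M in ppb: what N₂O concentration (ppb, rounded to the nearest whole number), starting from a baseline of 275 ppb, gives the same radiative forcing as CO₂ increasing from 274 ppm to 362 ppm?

M ≈ 841 ppb

CO₂ forcing: 5.35 × ln(362/274) = 5.35 × 0.278516 = 1.49006 W/m².
Set 0.120(√M − √275) = 1.49006: √M = 1.49006/0.120 + √275 = 12.4172 + 16.5831 = 29.0003.
M = (29.0003)² = 841.02 ppb.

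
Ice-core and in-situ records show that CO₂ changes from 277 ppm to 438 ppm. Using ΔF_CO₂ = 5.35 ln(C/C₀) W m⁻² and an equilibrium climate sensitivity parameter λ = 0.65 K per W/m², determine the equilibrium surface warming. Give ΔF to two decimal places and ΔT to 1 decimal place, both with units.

ΔF = 2.45 W/m²; ΔT = 1.6 K

CO₂: 5.35 × ln(438/277) = 5.35 × ln(1.58123) = 5.35 × 0.45820 = 2.4514 W/m².
ΔT = λ ΔF = 0.65 × 2.45 = 1.5925 K.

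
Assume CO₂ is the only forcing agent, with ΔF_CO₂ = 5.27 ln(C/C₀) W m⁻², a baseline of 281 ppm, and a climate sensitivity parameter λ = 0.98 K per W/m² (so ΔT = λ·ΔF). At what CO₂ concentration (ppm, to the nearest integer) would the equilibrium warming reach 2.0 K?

Required forcing: ΔF = ΔT/λ = 2.0/0.98 = 2.0408 W/m².
Then ln(C/281) = ΔF/5.27 = 2.0408/5.27 = 0.38725.
So C = 281 × e^0.38725 = 281 × 1.47292 = 413.89 ppm.

C ≈ 414 ppm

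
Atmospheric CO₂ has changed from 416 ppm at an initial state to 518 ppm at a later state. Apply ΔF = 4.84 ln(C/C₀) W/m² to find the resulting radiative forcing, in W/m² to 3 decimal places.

ΔF = 1.061 W/m²

CO₂ absorption bands are partially saturated, so forcing scales with the logarithm of the concentration ratio.
CO₂: 4.84 × ln(518/416) = 4.84 × ln(1.24519) = 4.84 × 0.21929 = 1.0614 W/m².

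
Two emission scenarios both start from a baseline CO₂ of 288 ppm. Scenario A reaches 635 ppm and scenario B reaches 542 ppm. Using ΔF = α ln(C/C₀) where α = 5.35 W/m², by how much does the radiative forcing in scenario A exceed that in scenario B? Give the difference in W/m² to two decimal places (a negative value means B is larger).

ΔF_A − ΔF_B = 0.85 W/m²

ΔF_A = 5.35 ln(635/288) = 5.35 × 0.79066 = 4.2300 W/m².
ΔF_B = 5.35 ln(542/288) = 5.35 × 0.63231 = 3.3829 W/m².
Difference: 4.2300 − 3.3829 = 0.8471 W/m².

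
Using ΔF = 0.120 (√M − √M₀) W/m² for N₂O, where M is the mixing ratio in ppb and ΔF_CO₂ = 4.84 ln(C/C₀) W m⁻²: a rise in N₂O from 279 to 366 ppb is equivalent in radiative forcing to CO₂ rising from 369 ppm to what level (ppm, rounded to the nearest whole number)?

N₂O forcing: 0.120 × (√366 − √279) = 0.120 × (19.1311 − 16.7033) = 0.120 × 2.4278 = 0.29134 W/m².
Set 4.84 ln(C/369) = 0.29134: ln(C/369) = 0.29134/4.84 = 0.06019, so C = 369 × e^0.06019 = 369 × 1.06204 = 391.89 ppm.

C ≈ 392 ppm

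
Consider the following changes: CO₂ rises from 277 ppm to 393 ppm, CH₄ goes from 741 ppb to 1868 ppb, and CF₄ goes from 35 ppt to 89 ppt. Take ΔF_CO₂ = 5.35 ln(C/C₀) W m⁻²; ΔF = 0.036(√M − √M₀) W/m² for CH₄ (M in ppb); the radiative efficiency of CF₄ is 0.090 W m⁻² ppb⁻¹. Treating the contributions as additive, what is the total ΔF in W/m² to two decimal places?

CO₂: 5.35 × ln(393/277) = 5.35 × ln(1.41877) = 5.35 × 0.34979 = 1.8714 W/m².
CH₄: 0.036 × (√1868 − √741) = 0.036 × (43.2204 − 27.2213) = 0.036 × 15.9991 = 0.5760 W/m².
CF₄: Δ = 89 − 35 = 54 ppt = 0.054 ppb; ΔF = 0.090 × 0.054 = 0.0049 W/m².
Total ΔF = 1.8714 + 0.5760 + 0.0049 = 2.4523 W/m².

ΔF = 2.45 W/m²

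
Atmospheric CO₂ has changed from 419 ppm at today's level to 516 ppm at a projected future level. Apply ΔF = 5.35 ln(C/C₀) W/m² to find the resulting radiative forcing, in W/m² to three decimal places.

CO₂: 5.35 × ln(516/419) = 5.35 × ln(1.23150) = 5.35 × 0.20823 = 1.1140 W/m².

ΔF = 1.114 W/m²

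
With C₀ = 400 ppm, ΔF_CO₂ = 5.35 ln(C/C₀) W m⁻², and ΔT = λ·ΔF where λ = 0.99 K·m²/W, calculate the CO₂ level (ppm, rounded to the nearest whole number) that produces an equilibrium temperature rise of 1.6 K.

Required forcing: ΔF = ΔT/λ = 1.6/0.99 = 1.6162 W/m².
Then ln(C/400) = ΔF/5.35 = 1.6162/5.35 = 0.30209.
So C = 400 × e^0.30209 = 400 × 1.35268 = 541.07 ppm.

C ≈ 541 ppm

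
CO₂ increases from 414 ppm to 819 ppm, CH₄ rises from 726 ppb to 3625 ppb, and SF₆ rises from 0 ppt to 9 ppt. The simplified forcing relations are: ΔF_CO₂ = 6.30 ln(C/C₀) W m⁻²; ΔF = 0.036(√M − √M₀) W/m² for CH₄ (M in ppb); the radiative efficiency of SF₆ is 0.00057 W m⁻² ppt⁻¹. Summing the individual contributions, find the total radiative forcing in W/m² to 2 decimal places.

ΔF = 5.50 W/m²

CO₂: 6.30 × ln(819/414) = 6.30 × ln(1.97826) = 6.30 × 0.68222 = 4.2980 W/m².
CH₄: 0.036 × (√3625 − √726) = 0.036 × (60.2080 − 26.9444) = 0.036 × 33.2636 = 1.1975 W/m².
SF₆: ΔF = 0.00057 × (9 − 0) = 0.00057 × 9 = 0.0051 W/m².
Total ΔF = 4.2980 + 1.1975 + 0.0051 = 5.5006 W/m².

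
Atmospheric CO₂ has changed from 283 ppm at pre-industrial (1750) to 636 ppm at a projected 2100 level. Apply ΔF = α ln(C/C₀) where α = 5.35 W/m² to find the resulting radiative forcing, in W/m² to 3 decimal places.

ΔF = 4.332 W/m²

CO₂: 5.35 × ln(636/283) = 5.35 × ln(2.24735) = 5.35 × 0.80975 = 4.3322 W/m².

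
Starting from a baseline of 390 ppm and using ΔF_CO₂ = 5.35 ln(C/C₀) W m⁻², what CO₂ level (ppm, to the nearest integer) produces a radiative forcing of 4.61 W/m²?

C ≈ 923 ppm

Set 5.35 ln(C/390) = 4.61, so ln(C/390) = 4.61/5.35 = 0.86168.
Then C/390 = e^0.86168 = 2.36713, giving C = 390 × 2.36713 = 923.18 ppm.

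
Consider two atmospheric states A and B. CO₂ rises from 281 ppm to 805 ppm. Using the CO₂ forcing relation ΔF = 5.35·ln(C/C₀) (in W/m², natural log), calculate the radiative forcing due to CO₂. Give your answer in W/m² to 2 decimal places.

CO₂: 5.35 × ln(805/281) = 5.35 × ln(2.86477) = 5.35 × 1.05249 = 5.6308 W/m².

ΔF = 5.63 W/m²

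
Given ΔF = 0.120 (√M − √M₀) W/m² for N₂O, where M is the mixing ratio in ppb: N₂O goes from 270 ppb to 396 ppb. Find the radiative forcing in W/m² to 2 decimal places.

N₂O: 0.120 × (√396 − √270) = 0.120 × (19.8997 − 16.4317) = 0.120 × 3.4680 = 0.4162 W/m².

ΔF = 0.42 W/m²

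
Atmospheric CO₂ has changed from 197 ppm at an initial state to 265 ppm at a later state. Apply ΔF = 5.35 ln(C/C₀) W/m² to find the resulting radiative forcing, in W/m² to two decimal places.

ΔF = 1.59 W/m²

CO₂ absorption bands are partially saturated, so forcing scales with the logarithm of the concentration ratio.
CO₂: 5.35 × ln(265/197) = 5.35 × ln(1.34518) = 5.35 × 0.29653 = 1.5864 W/m².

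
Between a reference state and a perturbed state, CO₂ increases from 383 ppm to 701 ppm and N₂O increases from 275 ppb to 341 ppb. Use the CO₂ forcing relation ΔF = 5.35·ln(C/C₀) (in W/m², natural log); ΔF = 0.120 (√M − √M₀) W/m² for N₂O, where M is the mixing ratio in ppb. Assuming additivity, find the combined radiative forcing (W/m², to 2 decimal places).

CO₂: 5.35 × ln(701/383) = 5.35 × ln(1.83029) = 5.35 × 0.60447 = 3.2339 W/m².
N₂O: 0.120 × (√341 − √275) = 0.120 × (18.4662 − 16.5831) = 0.120 × 1.8831 = 0.2260 W/m².
Total ΔF = 3.2339 + 0.2260 = 3.4599 W/m².

ΔF = 3.46 W/m²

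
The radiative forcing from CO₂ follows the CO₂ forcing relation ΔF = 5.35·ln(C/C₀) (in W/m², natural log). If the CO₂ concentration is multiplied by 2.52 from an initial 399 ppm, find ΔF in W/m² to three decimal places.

Because the forcing depends only on the ratio C/C₀, the initial concentration does not enter.
ΔF = 5.35 × ln(2.52) = 5.35 × 0.92426 = 4.9448 W/m².

ΔF = 4.945 W/m²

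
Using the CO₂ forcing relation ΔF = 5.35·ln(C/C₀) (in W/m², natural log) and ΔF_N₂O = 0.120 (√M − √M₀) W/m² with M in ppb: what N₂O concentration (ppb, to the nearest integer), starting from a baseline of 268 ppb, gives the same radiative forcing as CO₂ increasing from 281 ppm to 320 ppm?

CO₂ forcing: 5.35 × ln(320/281) = 5.35 × 0.129966 = 0.69532 W/m².
Set 0.120(√M − √268) = 0.69532: √M = 0.69532/0.120 + √268 = 5.7943 + 16.3707 = 22.1650.
M = (22.1650)² = 491.29 ppb.

M ≈ 491 ppb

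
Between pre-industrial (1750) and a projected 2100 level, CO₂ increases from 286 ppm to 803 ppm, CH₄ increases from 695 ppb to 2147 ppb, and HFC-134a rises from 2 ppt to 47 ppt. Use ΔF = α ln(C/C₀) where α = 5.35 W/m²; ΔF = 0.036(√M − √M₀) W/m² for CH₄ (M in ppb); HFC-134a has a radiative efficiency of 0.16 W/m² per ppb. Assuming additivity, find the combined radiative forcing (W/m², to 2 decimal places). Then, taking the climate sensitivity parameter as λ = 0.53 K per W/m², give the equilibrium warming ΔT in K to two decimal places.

CO₂: 5.35 × ln(803/286) = 5.35 × ln(2.80769) = 5.35 × 1.03236 = 5.5231 W/m².
CH₄: 0.036 × (√2147 − √695) = 0.036 × (46.3357 − 26.3629) = 0.036 × 19.9728 = 0.7190 W/m².
HFC-134a: Δ = 47 − 2 = 45 ppt = 0.045 ppb; ΔF = 0.16 × 0.045 = 0.0072 W/m².
Total ΔF = 5.5231 + 0.7190 + 0.0072 = 6.2493 W/m².
ΔT = λ ΔF = 0.53 × 6.25 = 3.3125 K.

ΔF = 6.25 W/m²; ΔT = 3.31 K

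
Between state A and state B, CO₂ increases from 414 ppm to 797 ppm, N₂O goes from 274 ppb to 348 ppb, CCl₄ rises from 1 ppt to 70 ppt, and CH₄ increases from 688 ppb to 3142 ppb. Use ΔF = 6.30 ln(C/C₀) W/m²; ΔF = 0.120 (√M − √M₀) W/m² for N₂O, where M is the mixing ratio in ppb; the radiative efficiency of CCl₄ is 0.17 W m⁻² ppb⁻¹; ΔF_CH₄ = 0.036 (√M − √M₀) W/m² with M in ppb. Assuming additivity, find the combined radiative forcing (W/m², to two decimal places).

CO₂: 6.30 × ln(797/414) = 6.30 × ln(1.92512) = 6.30 × 0.65499 = 4.1264 W/m².
N₂O: 0.120 × (√348 − √274) = 0.120 × (18.6548 − 16.5529) = 0.120 × 2.1019 = 0.2522 W/m².
CCl₄: Δ = 70 − 1 = 69 ppt = 0.069 ppb; ΔF = 0.17 × 0.069 = 0.0117 W/m².
CH₄: 0.036 × (√3142 − √688) = 0.036 × (56.0535 − 26.2298) = 0.036 × 29.8237 = 1.0737 W/m².
Total ΔF = 4.1264 + 0.2522 + 0.0117 + 1.0737 = 5.4640 W/m².

ΔF = 5.46 W/m²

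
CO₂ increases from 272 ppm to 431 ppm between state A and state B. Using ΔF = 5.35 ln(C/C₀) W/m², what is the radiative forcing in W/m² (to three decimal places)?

CO₂ absorption bands are partially saturated, so forcing scales with the logarithm of the concentration ratio.
CO₂: 5.35 × ln(431/272) = 5.35 × ln(1.58456) = 5.35 × 0.46031 = 2.4627 W/m².

ΔF = 2.463 W/m²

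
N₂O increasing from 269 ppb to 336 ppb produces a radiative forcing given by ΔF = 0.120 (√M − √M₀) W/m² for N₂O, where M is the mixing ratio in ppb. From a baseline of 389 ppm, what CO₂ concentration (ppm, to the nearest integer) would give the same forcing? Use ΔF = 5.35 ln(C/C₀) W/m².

N₂O forcing: 0.120 × (√336 − √269) = 0.120 × (18.3303 − 16.4012) = 0.120 × 1.9291 = 0.23149 W/m².
Set 5.35 ln(C/389) = 0.23149: ln(C/389) = 0.23149/5.35 = 0.04327, so C = 389 × e^0.04327 = 389 × 1.04422 = 406.20 ppm.

C ≈ 406 ppm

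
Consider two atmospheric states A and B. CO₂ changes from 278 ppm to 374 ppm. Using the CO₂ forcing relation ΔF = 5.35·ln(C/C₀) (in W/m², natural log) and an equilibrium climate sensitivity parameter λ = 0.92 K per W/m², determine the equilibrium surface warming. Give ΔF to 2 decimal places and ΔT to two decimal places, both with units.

ΔF = 1.59 W/m²; ΔT = 1.46 K

CO₂: 5.35 × ln(374/278) = 5.35 × ln(1.34532) = 5.35 × 0.29663 = 1.5870 W/m².
ΔT = λ ΔF = 0.92 × 1.59 = 1.4628 K.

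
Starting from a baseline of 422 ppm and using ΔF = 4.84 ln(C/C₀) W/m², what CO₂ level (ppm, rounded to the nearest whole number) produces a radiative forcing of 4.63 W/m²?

C ≈ 1098 ppm

Set 4.84 ln(C/422) = 4.63, so ln(C/422) = 4.63/4.84 = 0.95661.
Then C/422 = e^0.95661 = 2.60286, giving C = 422 × 2.60286 = 1098.41 ppm.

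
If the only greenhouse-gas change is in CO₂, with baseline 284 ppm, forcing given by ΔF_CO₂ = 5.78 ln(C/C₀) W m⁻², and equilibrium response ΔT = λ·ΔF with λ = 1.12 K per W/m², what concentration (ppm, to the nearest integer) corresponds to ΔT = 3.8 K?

C ≈ 511 ppm

Required forcing: ΔF = ΔT/λ = 3.8/1.12 = 3.3929 W/m².
Then ln(C/284) = ΔF/5.78 = 3.3929/5.78 = 0.58701.
So C = 284 × e^0.58701 = 284 × 1.79860 = 510.80 ppm.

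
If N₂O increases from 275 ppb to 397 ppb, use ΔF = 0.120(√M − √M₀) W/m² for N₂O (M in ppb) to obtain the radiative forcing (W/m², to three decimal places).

N₂O: 0.120 × (√397 − √275) = 0.120 × (19.9249 − 16.5831) = 0.120 × 3.3418 = 0.4010 W/m².

ΔF = 0.401 W/m²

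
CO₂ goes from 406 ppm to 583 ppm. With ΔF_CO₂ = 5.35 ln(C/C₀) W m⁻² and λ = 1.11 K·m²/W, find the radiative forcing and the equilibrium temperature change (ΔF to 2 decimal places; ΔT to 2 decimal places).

CO₂: 5.35 × ln(583/406) = 5.35 × ln(1.43596) = 5.35 × 0.36183 = 1.9358 W/m².
ΔT = λ ΔF = 1.11 × 1.94 = 2.1534 K.

ΔF = 1.94 W/m²; ΔT = 2.15 K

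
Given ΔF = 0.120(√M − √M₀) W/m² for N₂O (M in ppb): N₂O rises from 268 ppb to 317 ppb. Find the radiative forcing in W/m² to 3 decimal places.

ΔF = 0.172 W/m²

N₂O: 0.120 × (√317 − √268) = 0.120 × (17.8045 − 16.3707) = 0.120 × 1.4338 = 0.1721 W/m².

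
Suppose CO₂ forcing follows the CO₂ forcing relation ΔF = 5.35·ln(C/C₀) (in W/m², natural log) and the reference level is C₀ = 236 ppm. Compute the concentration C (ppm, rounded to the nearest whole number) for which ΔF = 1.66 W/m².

C ≈ 322 ppm

Set 5.35 ln(C/236) = 1.66, so ln(C/236) = 1.66/5.35 = 0.31028.
Then C/236 = e^0.31028 = 1.36381, giving C = 236 × 1.36381 = 321.86 ppm.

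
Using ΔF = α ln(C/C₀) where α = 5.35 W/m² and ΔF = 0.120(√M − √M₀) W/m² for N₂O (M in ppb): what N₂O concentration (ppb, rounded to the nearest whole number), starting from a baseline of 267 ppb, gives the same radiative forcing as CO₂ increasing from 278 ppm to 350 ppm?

M ≈ 708 ppb

CO₂ forcing: 5.35 × ln(350/278) = 5.35 × 0.230312 = 1.23217 W/m².
Set 0.120(√M − √267) = 1.23217: √M = 1.23217/0.120 + √267 = 10.2681 + 16.3401 = 26.6082.
M = (26.6082)² = 708.00 ppb.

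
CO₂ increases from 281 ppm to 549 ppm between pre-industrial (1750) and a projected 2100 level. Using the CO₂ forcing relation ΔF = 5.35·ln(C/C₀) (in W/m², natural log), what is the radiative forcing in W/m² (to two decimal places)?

ΔF = 3.58 W/m²

CO₂: 5.35 × ln(549/281) = 5.35 × ln(1.95374) = 5.35 × 0.66975 = 3.5832 W/m².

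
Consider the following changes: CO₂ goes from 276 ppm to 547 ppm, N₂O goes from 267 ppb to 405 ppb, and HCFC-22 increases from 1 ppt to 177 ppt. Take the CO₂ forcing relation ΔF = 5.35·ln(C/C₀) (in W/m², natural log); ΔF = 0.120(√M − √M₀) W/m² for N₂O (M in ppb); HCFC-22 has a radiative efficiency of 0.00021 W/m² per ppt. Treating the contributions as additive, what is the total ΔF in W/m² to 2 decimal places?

ΔF = 4.15 W/m²

CO₂: 5.35 × ln(547/276) = 5.35 × ln(1.98188) = 5.35 × 0.68405 = 3.6597 W/m².
N₂O: 0.120 × (√405 − √267) = 0.120 × (20.1246 − 16.3401) = 0.120 × 3.7845 = 0.4541 W/m².
HCFC-22: ΔF = 0.00021 × (177 − 1) = 0.00021 × 176 = 0.0370 W/m².
Total ΔF = 3.6597 + 0.4541 + 0.0370 = 4.1508 W/m².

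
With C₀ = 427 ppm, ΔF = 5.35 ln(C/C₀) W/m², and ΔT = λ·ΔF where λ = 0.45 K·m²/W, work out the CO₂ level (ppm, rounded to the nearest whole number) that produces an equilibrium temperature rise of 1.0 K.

Required forcing: ΔF = ΔT/λ = 1.0/0.45 = 2.2222 W/m².
Then ln(C/427) = ΔF/5.35 = 2.2222/5.35 = 0.41536.
So C = 427 × e^0.41536 = 427 × 1.51492 = 646.87 ppm.

C ≈ 647 ppm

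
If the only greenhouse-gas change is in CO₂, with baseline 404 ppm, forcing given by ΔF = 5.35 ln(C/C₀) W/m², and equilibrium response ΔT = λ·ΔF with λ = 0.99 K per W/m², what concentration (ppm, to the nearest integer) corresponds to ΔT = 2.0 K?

C ≈ 589 ppm

Required forcing: ΔF = ΔT/λ = 2.0/0.99 = 2.0202 W/m².
Then ln(C/404) = ΔF/5.35 = 2.0202/5.35 = 0.37761.
So C = 404 × e^0.37761 = 404 × 1.45879 = 589.35 ppm.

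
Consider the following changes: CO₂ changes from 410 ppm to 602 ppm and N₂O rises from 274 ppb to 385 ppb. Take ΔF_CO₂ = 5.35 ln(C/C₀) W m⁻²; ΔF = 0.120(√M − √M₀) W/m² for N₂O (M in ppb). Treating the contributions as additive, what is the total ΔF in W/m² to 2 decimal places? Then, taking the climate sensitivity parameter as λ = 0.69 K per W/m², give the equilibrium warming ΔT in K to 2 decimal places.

CO₂: 5.35 × ln(602/410) = 5.35 × ln(1.46829) = 5.35 × 0.38410 = 2.0549 W/m².
N₂O: 0.120 × (√385 − √274) = 0.120 × (19.6214 − 16.5529) = 0.120 × 3.0685 = 0.3682 W/m².
Total ΔF = 2.0549 + 0.3682 = 2.4231 W/m².
ΔT = λ ΔF = 0.69 × 2.42 = 1.6698 K.

ΔF = 2.42 W/m²; ΔT = 1.67 K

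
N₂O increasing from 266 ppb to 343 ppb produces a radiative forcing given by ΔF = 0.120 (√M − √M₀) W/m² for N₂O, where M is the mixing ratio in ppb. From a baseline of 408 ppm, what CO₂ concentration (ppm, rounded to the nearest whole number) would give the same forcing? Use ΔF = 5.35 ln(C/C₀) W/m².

C ≈ 429 ppm

N₂O forcing: 0.120 × (√343 − √266) = 0.120 × (18.5203 − 16.3095) = 0.120 × 2.2108 = 0.26530 W/m².
Set 5.35 ln(C/408) = 0.26530: ln(C/408) = 0.26530/5.35 = 0.04959, so C = 408 × e^0.04959 = 408 × 1.05084 = 428.74 ppm.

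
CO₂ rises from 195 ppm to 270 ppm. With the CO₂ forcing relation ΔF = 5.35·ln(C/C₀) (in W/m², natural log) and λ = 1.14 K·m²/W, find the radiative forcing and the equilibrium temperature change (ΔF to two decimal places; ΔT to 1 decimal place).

CO₂: 5.35 × ln(270/195) = 5.35 × ln(1.38462) = 5.35 × 0.32543 = 1.7411 W/m².
ΔT = λ ΔF = 1.14 × 1.74 = 1.9836 K.

ΔF = 1.74 W/m²; ΔT = 2.0 K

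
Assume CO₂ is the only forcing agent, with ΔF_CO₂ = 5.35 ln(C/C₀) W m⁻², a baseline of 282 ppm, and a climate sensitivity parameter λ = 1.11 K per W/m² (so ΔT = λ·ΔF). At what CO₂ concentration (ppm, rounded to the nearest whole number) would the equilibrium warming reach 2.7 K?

Required forcing: ΔF = ΔT/λ = 2.7/1.11 = 2.4324 W/m².
Then ln(C/282) = ΔF/5.35 = 2.4324/5.35 = 0.45465.
So C = 282 × e^0.45465 = 282 × 1.57562 = 444.32 ppm.

C ≈ 444 ppm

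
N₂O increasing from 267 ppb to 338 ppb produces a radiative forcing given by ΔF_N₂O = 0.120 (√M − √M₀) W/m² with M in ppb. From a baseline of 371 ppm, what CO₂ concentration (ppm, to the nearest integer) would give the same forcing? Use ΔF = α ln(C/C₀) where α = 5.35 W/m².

N₂O forcing: 0.120 × (√338 − √267) = 0.120 × (18.3848 − 16.3401) = 0.120 × 2.0447 = 0.24536 W/m².
Set 5.35 ln(C/371) = 0.24536: ln(C/371) = 0.24536/5.35 = 0.04586, so C = 371 × e^0.04586 = 371 × 1.04693 = 388.41 ppm.

C ≈ 388 ppm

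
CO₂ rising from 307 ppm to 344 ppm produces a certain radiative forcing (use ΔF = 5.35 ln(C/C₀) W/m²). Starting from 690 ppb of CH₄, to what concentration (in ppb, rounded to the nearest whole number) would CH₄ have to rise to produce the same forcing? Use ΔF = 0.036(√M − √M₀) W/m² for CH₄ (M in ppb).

M ≈ 1864 ppb

CO₂ forcing: 5.35 × ln(344/307) = 5.35 × 0.113794 = 0.60880 W/m².
Set 0.036(√M − √690) = 0.60880: √M = 0.60880/0.036 + √690 = 16.9111 + 26.2679 = 43.1790.
M = (43.1790)² = 1864.43 ppb.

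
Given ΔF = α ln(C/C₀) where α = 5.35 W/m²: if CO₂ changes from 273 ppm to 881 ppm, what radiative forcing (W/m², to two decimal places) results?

ΔF = 6.27 W/m²

CO₂: 5.35 × ln(881/273) = 5.35 × ln(3.22711) = 5.35 × 1.17159 = 6.2680 W/m².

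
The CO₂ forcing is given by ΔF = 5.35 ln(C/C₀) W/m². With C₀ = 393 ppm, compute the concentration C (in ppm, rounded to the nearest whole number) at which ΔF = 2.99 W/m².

C ≈ 687 ppm

Set 5.35 ln(C/393) = 2.99, so ln(C/393) = 2.99/5.35 = 0.55888.
Then C/393 = e^0.55888 = 1.74871, giving C = 393 × 1.74871 = 687.24 ppm.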